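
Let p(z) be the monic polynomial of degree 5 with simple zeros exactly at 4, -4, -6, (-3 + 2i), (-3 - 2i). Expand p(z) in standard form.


The polynomial is p(z) = ∏_{α ∈ S} (z − α), where S = {4, -4, -6, (-3 + 2i), (-3 - 2i)}.
Expanding the product yields: p(z) = z^5 + 12·z^4 + 33·z^3 -114·z^2 -784·z -1248.
Note conjugate pairs combine to real quadratics: (z − (-3+2i))(z − (-3−2i)) = z² + 6z + 13.
The resulting polynomial has degree 5 and real coefficients as required.

p(z) = z^5 + 12·z^4 + 33·z^3 -114·z^2 -784·z -1248.


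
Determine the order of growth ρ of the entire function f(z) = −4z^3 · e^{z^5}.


M(r) = max_{|z|=r} |-4|·|z|^3·|e^{z^5}| = 4·r^3 · e^{1r^5} (the factors attain their maxima compatibly on |z|=r). Then log M(r) = log 4 + 3·log r + 1r^5, dominated by the last term, so log log M(r) ~ 5·log r. The polynomial factor -4z^3 contributes only a log r term and does not affect the order. ρ = 5.
Therefore ρ = 5.

Order ρ = 5.


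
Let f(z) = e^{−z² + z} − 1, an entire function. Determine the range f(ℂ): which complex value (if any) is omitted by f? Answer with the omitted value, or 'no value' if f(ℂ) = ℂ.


Little Picard bounds the complement of f(ℂ) to at most one point.
The exponent g(z) = −z² + z is a nonconstant polynomial, hence surjective onto ℂ. So e^{g(z)} takes every value in {e^w : w ∈ ℂ} = ℂ ∖ {0}. Adding -1 shifts the range to ℂ ∖ {-1}. f omits exactly -1.

Omitted value: -1.


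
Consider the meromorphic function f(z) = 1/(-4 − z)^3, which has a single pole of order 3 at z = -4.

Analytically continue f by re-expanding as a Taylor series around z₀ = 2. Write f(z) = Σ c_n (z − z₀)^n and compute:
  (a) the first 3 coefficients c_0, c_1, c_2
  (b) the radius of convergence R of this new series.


Let w = z − z₀, so z = z₀ + w.
Then -4 − z = -4 − (z₀ + w) = (-4 − z₀) − w = -6 − w.
f(z) = 1/(-6 − w)^3 = (1/(-6)^3) · (1 − w/(-6))^{−3}.
By the binomial series (1−u)^{−3} = Σ_{n≥0} C(n+2, 2) u^n for |u|<1, with u = w/(-6):
  c_n = C(n+2, 2) / (-6)^(n+3).
  c_0 = 1/(-6)^3 = -1/216.
  c_1 = 3/(-6)^4 = 1/432.
  c_2 = 6/(-6)^5 = -1/1296.
The series is valid for |w/d| < 1, i.e. |z − z₀| < |d|.
Radius of convergence: R = |-4 − z₀| = |-6| = 6 (distance from z₀ to the singularity z = -4).

c_0 = -1/216, c_1 = 1/432, c_2 = -1/1296; R = 6.


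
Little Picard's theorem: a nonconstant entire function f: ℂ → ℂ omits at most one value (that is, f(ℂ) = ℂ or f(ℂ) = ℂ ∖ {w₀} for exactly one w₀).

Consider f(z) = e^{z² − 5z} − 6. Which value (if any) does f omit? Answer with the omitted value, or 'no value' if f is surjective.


Little Picard bounds the complement of f(ℂ) to at most one point.
The exponent g(z) = z² − 5z is a nonconstant polynomial, hence surjective onto ℂ. So e^{g(z)} takes every value in {e^w : w ∈ ℂ} = ℂ ∖ {0}. Adding -6 shifts the range to ℂ ∖ {-6}. f omits exactly -6.

Omitted value: -6.


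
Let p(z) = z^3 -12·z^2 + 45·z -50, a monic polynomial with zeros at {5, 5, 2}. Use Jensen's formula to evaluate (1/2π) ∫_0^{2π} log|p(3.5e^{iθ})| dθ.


Zeros: 2, 5, 5; r = 3.5.
Inside |z| < r: 2. Outside (|z| ≥ r): 5, 5.
p(0) = -50, so log|p(0)| = log(50) = 3.9120.
Apply Jensen: I(r) = log|p(0)| + Σ_k log(r/|z_k|), summed over zeros inside |z| < r.
  log(r/|z_k|) for z_k = 2: log(3.5/2) = 0.5596
  Outside zeros (5, 5) contribute nothing to the Jensen sum.
Sum over inside zeros: 0.5596.
I(r) = log|p(0)| + (inside sum) = 3.9120 + 0.5596 = 4.4716.
Note: since some zeros are outside |z| ≤ r, the simplified n·log(r) form does NOT apply — only the inside zeros contribute.

I(r) ≈ 4.4716.


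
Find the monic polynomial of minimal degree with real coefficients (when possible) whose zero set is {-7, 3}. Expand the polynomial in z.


The polynomial is p(z) = ∏_{α ∈ S} (z − α), where S = {-7, 3}.
Expanding the product yields: p(z) = z^2 + 4·z -21.
The resulting polynomial has degree 2 and real coefficients as required.

p(z) = z^2 + 4·z -21.


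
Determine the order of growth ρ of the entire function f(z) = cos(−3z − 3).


cos(w) is a linear combination of e^{iw} and e^{−iw} (or e^w, e^{−w} in the hyperbolic case), so |cos(w)| ≤ e^{|w|}. With w = −3z − 3, |w| ≤ 3|z| + 3 = 3r + 3 on |z| = r, giving M(r) ≤ e^{3r + 3}, so ρ ≤ 1. On a suitable ray (z = it for sin/cos; z = t for sinh/cosh, t real → ∞), |cos(−3z − 3)| grows like e^{3|t|}/2, so ρ ≥ 1. Hence ρ = 1.
Therefore ρ = 1.

Order ρ = 1.


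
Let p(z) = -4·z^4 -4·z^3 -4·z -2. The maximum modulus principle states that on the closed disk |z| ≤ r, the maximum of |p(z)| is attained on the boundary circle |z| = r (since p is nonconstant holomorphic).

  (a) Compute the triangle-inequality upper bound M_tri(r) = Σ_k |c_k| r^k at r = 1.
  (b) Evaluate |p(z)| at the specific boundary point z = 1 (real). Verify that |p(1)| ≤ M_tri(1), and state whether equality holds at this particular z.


Coefficients: c_0 = -2, c_1 = -4, c_2 = 0, c_3 = -4, c_4 = -4. Radius r = 1.
Part (a). Triangle bound: M_tri(r) = Σ_k |c_k| r^k
  = |-2|·1^0 + |-4|·1^1 + |0|·1^2 + |-4|·1^3 + |-4|·1^4
  = 2 + 4 + 0 + 4 + 4 = 14.
This bounds M(r) := max_{|z|=r} |p(z)| from above; equality holds iff all terms c_k z^k can be made to align in phase at a single z on |z|=r.
Part (b). At z = 1 (real, on the circle |z| = r):
  p(1) = (-2)·1^0 + (-4)·1^1 + (0)·1^2 + (-4)·1^3 + (-4)·1^4 = -14.
  |p(1)| = 14.
Since all nonzero coefficients share the same sign, |p(1)| = 14 = M_tri(1); the triangle bound is attained at z = 1, so in fact M(r) = 14.

M_tri(1) = 14; |p(1)| = 14; equality at z=1: yes.


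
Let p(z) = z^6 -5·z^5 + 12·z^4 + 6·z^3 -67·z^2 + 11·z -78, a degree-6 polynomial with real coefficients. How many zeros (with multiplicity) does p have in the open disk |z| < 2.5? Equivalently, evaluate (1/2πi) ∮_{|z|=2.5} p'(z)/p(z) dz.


The zeros of p are: (0 + 1i), (0 - 1i), -2, (2 + 3i), (2 - 3i), 3.
Their magnitudes are: 1, 1, 2, 3.606, 3.606, 3.
Zeros with |z| < R = 2.5: (0 + 1i), (0 - 1i), -2.
Count = 3.
By the argument principle, (1/2πi) ∮_{|z|=R} p'(z)/p(z) dz equals exactly this count.

Number of zeros inside |z| < 2.5: 3.


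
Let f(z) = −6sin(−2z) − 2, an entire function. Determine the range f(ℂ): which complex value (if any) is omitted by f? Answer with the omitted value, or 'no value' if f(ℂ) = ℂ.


Little Picard bounds the complement of f(ℂ) to at most one point.
sin is entire and surjective onto ℂ: for every w ∈ ℂ, sin(ζ) = w has a solution ζ ∈ ℂ (e.g., via the complex inverse arcsin). With ζ = −2z this gives z = ζ/(-2). Then -6·sin(−2z) takes every value in -6·ℂ = ℂ, and adding -2 is a bijection of ℂ. So f is surjective and omits no value. (Note: only on the real line is sin bounded by [−1, 1].)

Omitted value: no value.


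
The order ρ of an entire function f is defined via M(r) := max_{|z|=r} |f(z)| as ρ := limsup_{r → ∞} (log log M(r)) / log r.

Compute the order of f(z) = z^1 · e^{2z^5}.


M(r) = max_{|z|=r} |1|·|z|^1·|e^{2z^5}| = 1·r^1 · e^{2r^5} (the factors attain their maxima compatibly on |z|=r). Then log M(r) = log 1 + 1·log r + 2r^5, dominated by the last term, so log log M(r) ~ 5·log r. The polynomial factor 1z^1 contributes only a log r term and does not affect the order. ρ = 5.
Therefore ρ = 5.

Order ρ = 5.


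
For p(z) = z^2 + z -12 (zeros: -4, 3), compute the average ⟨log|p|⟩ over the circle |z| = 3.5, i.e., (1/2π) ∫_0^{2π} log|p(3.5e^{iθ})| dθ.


Zeros: -4, 3; r = 3.5.
Inside |z| < r: 3. Outside (|z| ≥ r): -4.
p(0) = -12, so log|p(0)| = log(12) = 2.4849.
Apply Jensen: I(r) = log|p(0)| + Σ_k log(r/|z_k|), summed over zeros inside |z| < r.
  log(r/|z_k|) for z_k = 3: log(3.5/3) = 0.1542
  Outside zeros (-4) contribute nothing to the Jensen sum.
Sum over inside zeros: 0.1542.
I(r) = log|p(0)| + (inside sum) = 2.4849 + 0.1542 = 2.6391.
Note: since some zeros are outside |z| ≤ r, the simplified n·log(r) form does NOT apply — only the inside zeros contribute.

I(r) ≈ 2.6391.


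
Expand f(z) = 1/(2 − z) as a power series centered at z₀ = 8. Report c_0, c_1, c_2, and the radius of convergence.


Let w = z − z₀, so z = z₀ + w.
Then 2 − z = 2 − (z₀ + w) = (2 − z₀) − w = -6 − w.
f(z) = 1/(-6 − w) = (1/(-6)) · 1/(1 − w/(-6)) = Σ_{n≥0} w^n / (-6)^(n+1).
So c_n = 1/(-6)^(n+1):
  c_0 = 1/(-6)^1 = -1/6.
  c_1 = 1/(-6)^2 = 1/36.
  c_2 = 1/(-6)^3 = -1/216.
The series is valid for |w/d| < 1, i.e. |z − z₀| < |d|.
Radius of convergence: R = |2 − z₀| = |-6| = 6 (distance from z₀ to the singularity z = 2).

c_0 = -1/6, c_1 = 1/36, c_2 = -1/216; R = 6.


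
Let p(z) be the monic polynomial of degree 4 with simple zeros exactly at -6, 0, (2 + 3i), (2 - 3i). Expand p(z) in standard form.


The polynomial is p(z) = ∏_{α ∈ S} (z − α), where S = {-6, 0, (2 + 3i), (2 - 3i)}.
Expanding the product yields: p(z) = z^4 + 2·z^3 -11·z^2 + 78·z.
Note conjugate pairs combine to real quadratics: (z − (2+3i))(z − (2−3i)) = z² − 4z + 13.
The resulting polynomial has degree 4 and real coefficients as required.

p(z) = z^4 + 2·z^3 -11·z^2 + 78·z.


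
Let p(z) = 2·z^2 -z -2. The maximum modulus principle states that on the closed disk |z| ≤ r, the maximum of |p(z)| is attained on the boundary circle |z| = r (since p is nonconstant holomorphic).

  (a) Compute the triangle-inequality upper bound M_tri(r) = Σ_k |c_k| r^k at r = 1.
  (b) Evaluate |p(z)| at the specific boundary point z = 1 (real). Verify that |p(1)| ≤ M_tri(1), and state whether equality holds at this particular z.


Coefficients: c_0 = -2, c_1 = -1, c_2 = 2. Radius r = 1.
Part (a). Triangle bound: M_tri(r) = Σ_k |c_k| r^k
  = |-2|·1^0 + |-1|·1^1 + |2|·1^2
  = 2 + 1 + 2 = 5.
This bounds M(r) := max_{|z|=r} |p(z)| from above; equality holds iff all terms c_k z^k can be made to align in phase at a single z on |z|=r.
Part (b). At z = 1 (real, on the circle |z| = r):
  p(1) = (-2)·1^0 + (-1)·1^1 + (2)·1^2 = -1.
  |p(1)| = 1.
Check: |p(1)| = 1 ≤ 5 = M_tri(1). ✓ Equality does not hold at z = 1 (the coefficients have mixed signs, so the terms do not all align in phase there).

M_tri(1) = 5; |p(1)| = 1; equality at z=1: no.


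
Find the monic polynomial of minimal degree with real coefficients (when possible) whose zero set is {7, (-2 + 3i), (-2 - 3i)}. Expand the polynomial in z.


The polynomial is p(z) = ∏_{α ∈ S} (z − α), where S = {7, (-2 + 3i), (-2 - 3i)}.
Expanding the product yields: p(z) = z^3 -3·z^2 -15·z -91.
Note conjugate pairs combine to real quadratics: (z − (-2+3i))(z − (-2−3i)) = z² + 4z + 13.
The resulting polynomial has degree 3 and real coefficients as required.

p(z) = z^3 -3·z^2 -15·z -91.


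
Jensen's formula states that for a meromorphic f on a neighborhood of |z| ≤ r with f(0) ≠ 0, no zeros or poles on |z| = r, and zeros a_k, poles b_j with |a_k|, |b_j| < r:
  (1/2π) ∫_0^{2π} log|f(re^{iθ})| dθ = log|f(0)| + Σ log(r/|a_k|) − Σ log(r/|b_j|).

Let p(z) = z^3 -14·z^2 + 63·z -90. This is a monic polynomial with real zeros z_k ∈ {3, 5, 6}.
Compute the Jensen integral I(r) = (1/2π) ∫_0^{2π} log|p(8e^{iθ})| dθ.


Zeros: 3, 5, 6; r = 8.
Inside |z| < r: 3, 5, 6. Outside (|z| ≥ r): ∅.
p(0) = -90, so log|p(0)| = log(90) = 4.4998.
Apply Jensen: I(r) = log|p(0)| + Σ_k log(r/|z_k|), summed over zeros inside |z| < r.
  log(r/|z_k|) for z_k = 3: log(8/3) = 0.9808
  log(r/|z_k|) for z_k = 5: log(8/5) = 0.4700
  log(r/|z_k|) for z_k = 6: log(8/6) = 0.2877
Sum over inside zeros: 1.7385.
I(r) = log|p(0)| + (inside sum) = 4.4998 + 1.7385 = 6.2383.
Closed form (all zeros inside, monic): I(r) = n·log(r) = 3·log(8) = 6.2383. ✓

I(r) ≈ 6.2383.


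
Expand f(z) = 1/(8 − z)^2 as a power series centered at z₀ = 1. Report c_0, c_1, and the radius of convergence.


Let w = z − z₀, so z = z₀ + w.
Then 8 − z = 8 − (z₀ + w) = (8 − z₀) − w = 7 − w.
f(z) = 1/(7 − w)^2 = (1/(7)^2) · (1 − w/(7))^{−2}.
By the binomial series (1−u)^{−2} = Σ_{n≥0} C(n+1, 1) u^n for |u|<1, with u = w/(7):
  c_n = C(n+1, 1) / (7)^(n+2).
  c_0 = 1/(7)^2 = 1/49.
  c_1 = 2/(7)^3 = 2/343.
The series is valid for |w/d| < 1, i.e. |z − z₀| < |d|.
Radius of convergence: R = |8 − z₀| = |7| = 7 (distance from z₀ to the singularity z = 8).

c_0 = 1/49, c_1 = 2/343; R = 7.


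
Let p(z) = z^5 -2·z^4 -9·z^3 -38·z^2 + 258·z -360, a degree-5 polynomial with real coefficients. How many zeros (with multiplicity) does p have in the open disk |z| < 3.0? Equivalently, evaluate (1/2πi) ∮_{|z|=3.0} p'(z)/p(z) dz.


The zeros of p are: (2 + 1i), (2 - 1i), 4, (-3 + 3i), (-3 - 3i).
Their magnitudes are: 2.236, 2.236, 4, 4.243, 4.243.
Zeros with |z| < R = 3.0: (2 + 1i), (2 - 1i).
Count = 2.
By the argument principle, (1/2πi) ∮_{|z|=R} p'(z)/p(z) dz equals exactly this count.

Number of zeros inside |z| < 3.0: 2.


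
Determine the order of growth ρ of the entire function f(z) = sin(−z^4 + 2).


Write sin(w) = (e^{iw} ± e^{−iw})/(2 or 2i), so |sin(w)| ≤ e^{|w|}. With w = −z^4 + 2, |w| ≤ 1r^4 + 2 on |z|=r, giving M(r) ≤ e^{1r^4 + 2} and ρ ≤ 4. For the lower bound, choose z on |z|=r with -1z^4 purely imaginary of modulus 1r^4; then |sin(−z^4 + 2)| grows like e^{1r^4}/2, so ρ ≥ 4. Hence ρ = 4.
Therefore ρ = 4.

Order ρ = 4.


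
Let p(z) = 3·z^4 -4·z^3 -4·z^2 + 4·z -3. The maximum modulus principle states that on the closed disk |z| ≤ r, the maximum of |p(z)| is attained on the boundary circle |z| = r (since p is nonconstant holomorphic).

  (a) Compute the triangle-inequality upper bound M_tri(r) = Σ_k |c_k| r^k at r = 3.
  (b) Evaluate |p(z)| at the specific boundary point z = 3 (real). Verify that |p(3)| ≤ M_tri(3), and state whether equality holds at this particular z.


Coefficients: c_0 = -3, c_1 = 4, c_2 = -4, c_3 = -4, c_4 = 3. Radius r = 3.
Part (a). Triangle bound: M_tri(r) = Σ_k |c_k| r^k
  = |-3|·3^0 + |4|·3^1 + |-4|·3^2 + |-4|·3^3 + |3|·3^4
  = 3 + 12 + 36 + 108 + 243 = 402.
This bounds M(r) := max_{|z|=r} |p(z)| from above; equality holds iff all terms c_k z^k can be made to align in phase at a single z on |z|=r.
Part (b). At z = 3 (real, on the circle |z| = r):
  p(3) = (-3)·3^0 + (4)·3^1 + (-4)·3^2 + (-4)·3^3 + (3)·3^4 = 108.
  |p(3)| = 108.
Check: |p(3)| = 108 ≤ 402 = M_tri(3). ✓ Equality does not hold at z = 3 (the coefficients have mixed signs, so the terms do not all align in phase there).

M_tri(3) = 402; |p(3)| = 108; equality at z=3: no.


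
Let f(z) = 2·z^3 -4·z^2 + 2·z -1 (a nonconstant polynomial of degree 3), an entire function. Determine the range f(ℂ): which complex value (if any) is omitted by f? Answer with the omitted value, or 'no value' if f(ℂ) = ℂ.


Little Picard bounds the complement of f(ℂ) to at most one point.
For every w ∈ ℂ, the equation p(z) − w = 0 is a nonconstant polynomial in z and hence has at least one root by the fundamental theorem of algebra. So p is surjective onto ℂ, omitting no value.

Omitted value: no value.


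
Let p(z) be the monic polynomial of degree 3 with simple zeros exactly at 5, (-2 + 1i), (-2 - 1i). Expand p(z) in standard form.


The polynomial is p(z) = ∏_{α ∈ S} (z − α), where S = {5, (-2 + 1i), (-2 - 1i)}.
Expanding the product yields: p(z) = z^3 -z^2 -15·z -25.
Note conjugate pairs combine to real quadratics: (z − (-2+1i))(z − (-2−1i)) = z² + 4z + 5.
The resulting polynomial has degree 3 and real coefficients as required.

p(z) = z^3 -z^2 -15·z -25.


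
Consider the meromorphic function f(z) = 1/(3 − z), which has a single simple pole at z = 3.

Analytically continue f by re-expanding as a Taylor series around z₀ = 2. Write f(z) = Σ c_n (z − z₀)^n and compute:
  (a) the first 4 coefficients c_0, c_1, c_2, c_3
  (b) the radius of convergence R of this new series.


Let w = z − z₀, so z = z₀ + w.
Then 3 − z = 3 − (z₀ + w) = (3 − z₀) − w = 1 − w.
f(z) = 1/(1 − w) = (1/(1)) · 1/(1 − w/(1)) = Σ_{n≥0} w^n / (1)^(n+1).
So c_n = 1/(1)^(n+1):
  c_0 = 1/(1)^1 = 1.
  c_1 = 1/(1)^2 = 1.
  c_2 = 1/(1)^3 = 1.
  c_3 = 1/(1)^4 = 1.
The series is valid for |w/d| < 1, i.e. |z − z₀| < |d|.
Radius of convergence: R = |3 − z₀| = |1| = 1 (distance from z₀ to the singularity z = 3).

c_0 = 1, c_1 = 1, c_2 = 1, c_3 = 1; R = 1.


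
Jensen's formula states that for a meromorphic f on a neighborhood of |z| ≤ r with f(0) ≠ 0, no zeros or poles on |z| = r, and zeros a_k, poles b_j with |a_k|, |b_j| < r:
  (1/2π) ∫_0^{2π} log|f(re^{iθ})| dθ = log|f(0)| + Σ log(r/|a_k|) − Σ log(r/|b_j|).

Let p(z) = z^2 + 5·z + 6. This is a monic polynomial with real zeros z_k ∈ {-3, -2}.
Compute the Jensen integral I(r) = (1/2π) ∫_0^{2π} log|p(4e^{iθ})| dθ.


Zeros: -3, -2; r = 4.
Inside |z| < r: -3, -2. Outside (|z| ≥ r): ∅.
p(0) = 6, so log|p(0)| = log(6) = 1.7918.
Apply Jensen: I(r) = log|p(0)| + Σ_k log(r/|z_k|), summed over zeros inside |z| < r.
  log(r/|z_k|) for z_k = -3: log(4/3) = 0.2877
  log(r/|z_k|) for z_k = -2: log(4/2) = 0.6931
Sum over inside zeros: 0.9808.
I(r) = log|p(0)| + (inside sum) = 1.7918 + 0.9808 = 2.7726.
Closed form (all zeros inside, monic): I(r) = n·log(r) = 2·log(4) = 2.7726. ✓

I(r) ≈ 2.7726.


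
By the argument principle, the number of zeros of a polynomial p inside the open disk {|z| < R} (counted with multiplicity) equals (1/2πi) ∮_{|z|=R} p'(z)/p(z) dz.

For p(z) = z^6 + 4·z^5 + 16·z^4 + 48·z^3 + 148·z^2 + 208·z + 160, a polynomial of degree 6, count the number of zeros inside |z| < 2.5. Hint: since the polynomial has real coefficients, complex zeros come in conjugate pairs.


The zeros of p are: (-1 + 1i), (-1 - 1i), (1 + 3i), (1 - 3i), (-2 + 2i), (-2 - 2i).
Their magnitudes are: 1.414, 1.414, 3.162, 3.162, 2.828, 2.828.
Zeros with |z| < R = 2.5: (-1 + 1i), (-1 - 1i).
Count = 2.
By the argument principle, (1/2πi) ∮_{|z|=R} p'(z)/p(z) dz equals exactly this count.

Number of zeros inside |z| < 2.5: 2.


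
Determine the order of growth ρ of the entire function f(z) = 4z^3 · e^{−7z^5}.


M(r) = max_{|z|=r} |4|·|z|^3·|e^{−7z^5}| = 4·r^3 · e^{7r^5} (the factors attain their maxima compatibly on |z|=r). Then log M(r) = log 4 + 3·log r + 7r^5, dominated by the last term, so log log M(r) ~ 5·log r. The polynomial factor 4z^3 contributes only a log r term and does not affect the order. ρ = 5.
Therefore ρ = 5.

Order ρ = 5.


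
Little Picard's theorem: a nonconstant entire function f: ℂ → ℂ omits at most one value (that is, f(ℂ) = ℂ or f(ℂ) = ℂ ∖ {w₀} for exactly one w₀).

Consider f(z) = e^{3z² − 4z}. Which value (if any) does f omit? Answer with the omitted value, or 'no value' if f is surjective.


Little Picard bounds the complement of f(ℂ) to at most one point.
The exponent g(z) = 3z² − 4z is a nonconstant polynomial, hence surjective onto ℂ. So e^{g(z)} takes every value in {e^w : w ∈ ℂ} = ℂ ∖ {0}. Adding 0 shifts the range to ℂ ∖ {0}. f omits exactly 0.

Omitted value: 0.


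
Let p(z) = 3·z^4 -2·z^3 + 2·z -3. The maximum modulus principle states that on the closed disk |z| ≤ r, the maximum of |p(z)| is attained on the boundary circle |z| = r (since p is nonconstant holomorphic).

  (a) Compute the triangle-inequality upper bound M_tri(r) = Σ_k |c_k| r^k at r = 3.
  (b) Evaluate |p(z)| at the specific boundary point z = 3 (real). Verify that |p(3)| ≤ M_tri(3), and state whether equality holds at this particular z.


Coefficients: c_0 = -3, c_1 = 2, c_2 = 0, c_3 = -2, c_4 = 3. Radius r = 3.
Part (a). Triangle bound: M_tri(r) = Σ_k |c_k| r^k
  = |-3|·3^0 + |2|·3^1 + |0|·3^2 + |-2|·3^3 + |3|·3^4
  = 3 + 6 + 0 + 54 + 243 = 306.
This bounds M(r) := max_{|z|=r} |p(z)| from above; equality holds iff all terms c_k z^k can be made to align in phase at a single z on |z|=r.
Part (b). At z = 3 (real, on the circle |z| = r):
  p(3) = (-3)·3^0 + (2)·3^1 + (0)·3^2 + (-2)·3^3 + (3)·3^4 = 192.
  |p(3)| = 192.
Check: |p(3)| = 192 ≤ 306 = M_tri(3). ✓ Equality does not hold at z = 3 (the coefficients have mixed signs, so the terms do not all align in phase there).

M_tri(3) = 306; |p(3)| = 192; equality at z=3: no.


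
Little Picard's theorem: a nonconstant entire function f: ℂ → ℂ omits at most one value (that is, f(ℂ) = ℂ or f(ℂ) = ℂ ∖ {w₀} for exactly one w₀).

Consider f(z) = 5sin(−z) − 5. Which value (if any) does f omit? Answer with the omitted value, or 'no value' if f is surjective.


Little Picard bounds the complement of f(ℂ) to at most one point.
sin is entire and surjective onto ℂ: for every w ∈ ℂ, sin(ζ) = w has a solution ζ ∈ ℂ (e.g., via the complex inverse arcsin). With ζ = −z this gives z = ζ/(-1). Then 5·sin(−z) takes every value in 5·ℂ = ℂ, and adding -5 is a bijection of ℂ. So f is surjective and omits no value. (Note: only on the real line is sin bounded by [−1, 1].)

Omitted value: no value.


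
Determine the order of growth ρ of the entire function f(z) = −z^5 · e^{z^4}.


M(r) = max_{|z|=r} |-1|·|z|^5·|e^{z^4}| = 1·r^5 · e^{1r^4} (the factors attain their maxima compatibly on |z|=r). Then log M(r) = log 1 + 5·log r + 1r^4, dominated by the last term, so log log M(r) ~ 4·log r. The polynomial factor -1z^5 contributes only a log r term and does not affect the order. ρ = 4.
Therefore ρ = 4.

Order ρ = 4.


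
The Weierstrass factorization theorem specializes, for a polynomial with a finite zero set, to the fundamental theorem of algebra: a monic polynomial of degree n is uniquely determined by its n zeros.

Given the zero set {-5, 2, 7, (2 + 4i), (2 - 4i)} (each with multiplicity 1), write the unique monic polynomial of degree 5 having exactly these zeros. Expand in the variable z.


The polynomial is p(z) = ∏_{α ∈ S} (z − α), where S = {-5, 2, 7, (2 + 4i), (2 - 4i)}.
Expanding the product yields: p(z) = z^5 -8·z^4 + 5·z^3 + 114·z^2 -900·z + 1400.
Note conjugate pairs combine to real quadratics: (z − (2+4i))(z − (2−4i)) = z² − 4z + 20.
The resulting polynomial has degree 5 and real coefficients as required.

p(z) = z^5 -8·z^4 + 5·z^3 + 114·z^2 -900·z + 1400.


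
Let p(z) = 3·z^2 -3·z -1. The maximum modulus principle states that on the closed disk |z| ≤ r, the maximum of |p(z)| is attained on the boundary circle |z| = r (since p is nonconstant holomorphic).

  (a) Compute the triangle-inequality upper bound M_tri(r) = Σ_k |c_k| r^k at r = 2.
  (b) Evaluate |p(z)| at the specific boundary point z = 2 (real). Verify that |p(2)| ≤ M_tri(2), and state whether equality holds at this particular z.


Coefficients: c_0 = -1, c_1 = -3, c_2 = 3. Radius r = 2.
Part (a). Triangle bound: M_tri(r) = Σ_k |c_k| r^k
  = |-1|·2^0 + |-3|·2^1 + |3|·2^2
  = 1 + 6 + 12 = 19.
This bounds M(r) := max_{|z|=r} |p(z)| from above; equality holds iff all terms c_k z^k can be made to align in phase at a single z on |z|=r.
Part (b). At z = 2 (real, on the circle |z| = r):
  p(2) = (-1)·2^0 + (-3)·2^1 + (3)·2^2 = 5.
  |p(2)| = 5.
Check: |p(2)| = 5 ≤ 19 = M_tri(2). ✓ Equality does not hold at z = 2 (the coefficients have mixed signs, so the terms do not all align in phase there).

M_tri(2) = 19; |p(2)| = 5; equality at z=2: no.


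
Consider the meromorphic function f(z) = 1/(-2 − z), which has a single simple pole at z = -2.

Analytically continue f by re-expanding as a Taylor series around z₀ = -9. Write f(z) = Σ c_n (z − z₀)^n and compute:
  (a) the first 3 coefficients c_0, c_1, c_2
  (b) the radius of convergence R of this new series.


Let w = z − z₀, so z = z₀ + w.
Then -2 − z = -2 − (z₀ + w) = (-2 − z₀) − w = 7 − w.
f(z) = 1/(7 − w) = (1/(7)) · 1/(1 − w/(7)) = Σ_{n≥0} w^n / (7)^(n+1).
So c_n = 1/(7)^(n+1):
  c_0 = 1/(7)^1 = 1/7.
  c_1 = 1/(7)^2 = 1/49.
  c_2 = 1/(7)^3 = 1/343.
The series is valid for |w/d| < 1, i.e. |z − z₀| < |d|.
Radius of convergence: R = |-2 − z₀| = |7| = 7 (distance from z₀ to the singularity z = -2).

c_0 = 1/7, c_1 = 1/49, c_2 = 1/343; R = 7.


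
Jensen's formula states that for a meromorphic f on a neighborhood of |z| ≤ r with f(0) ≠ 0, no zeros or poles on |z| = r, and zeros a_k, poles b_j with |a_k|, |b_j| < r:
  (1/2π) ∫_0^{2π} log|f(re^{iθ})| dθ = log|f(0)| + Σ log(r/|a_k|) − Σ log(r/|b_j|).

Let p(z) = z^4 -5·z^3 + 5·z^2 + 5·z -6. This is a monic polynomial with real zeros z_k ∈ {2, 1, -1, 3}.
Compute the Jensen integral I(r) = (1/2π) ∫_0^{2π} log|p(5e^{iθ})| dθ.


Zeros: -1, 1, 2, 3; r = 5.
Inside |z| < r: -1, 1, 2, 3. Outside (|z| ≥ r): ∅.
p(0) = -6, so log|p(0)| = log(6) = 1.7918.
Apply Jensen: I(r) = log|p(0)| + Σ_k log(r/|z_k|), summed over zeros inside |z| < r.
  log(r/|z_k|) for z_k = 2: log(5/2) = 0.9163
  log(r/|z_k|) for z_k = 1: log(5/1) = 1.6094
  log(r/|z_k|) for z_k = -1: log(5/1) = 1.6094
  log(r/|z_k|) for z_k = 3: log(5/3) = 0.5108
Sum over inside zeros: 4.6460.
I(r) = log|p(0)| + (inside sum) = 1.7918 + 4.6460 = 6.4378.
Closed form (all zeros inside, monic): I(r) = n·log(r) = 4·log(5) = 6.4378. ✓

I(r) ≈ 6.4378.


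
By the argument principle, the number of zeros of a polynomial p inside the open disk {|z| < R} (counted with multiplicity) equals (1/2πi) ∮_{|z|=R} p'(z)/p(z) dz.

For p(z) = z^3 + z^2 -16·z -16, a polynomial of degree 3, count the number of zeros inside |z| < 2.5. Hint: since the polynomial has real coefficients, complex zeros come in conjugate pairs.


The zeros of p are: -4, -1, 4.
Their magnitudes are: 4, 1, 4.
Zeros with |z| < R = 2.5: -1.
Count = 1.
By the argument principle, (1/2πi) ∮_{|z|=R} p'(z)/p(z) dz equals exactly this count.

Number of zeros inside |z| < 2.5: 1.


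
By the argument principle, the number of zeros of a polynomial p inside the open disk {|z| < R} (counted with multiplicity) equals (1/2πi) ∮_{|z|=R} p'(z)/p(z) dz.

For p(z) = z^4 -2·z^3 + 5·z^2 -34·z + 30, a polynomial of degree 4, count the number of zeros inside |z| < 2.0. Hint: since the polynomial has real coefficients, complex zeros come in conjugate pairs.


The zeros of p are: (-1 + 3i), (-1 - 3i), 3, 1.
Their magnitudes are: 3.162, 3.162, 3, 1.
Zeros with |z| < R = 2.0: 1.
Count = 1.
By the argument principle, (1/2πi) ∮_{|z|=R} p'(z)/p(z) dz equals exactly this count.

Number of zeros inside |z| < 2.0: 1.


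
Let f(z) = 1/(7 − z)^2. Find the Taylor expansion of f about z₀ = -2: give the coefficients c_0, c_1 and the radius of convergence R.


Let w = z − z₀, so z = z₀ + w.
Then 7 − z = 7 − (z₀ + w) = (7 − z₀) − w = 9 − w.
f(z) = 1/(9 − w)^2 = (1/(9)^2) · (1 − w/(9))^{−2}.
By the binomial series (1−u)^{−2} = Σ_{n≥0} C(n+1, 1) u^n for |u|<1, with u = w/(9):
  c_n = C(n+1, 1) / (9)^(n+2).
  c_0 = 1/(9)^2 = 1/81.
  c_1 = 2/(9)^3 = 2/729.
The series is valid for |w/d| < 1, i.e. |z − z₀| < |d|.
Radius of convergence: R = |7 − z₀| = |9| = 9 (distance from z₀ to the singularity z = 7).

c_0 = 1/81, c_1 = 2/729; R = 9.


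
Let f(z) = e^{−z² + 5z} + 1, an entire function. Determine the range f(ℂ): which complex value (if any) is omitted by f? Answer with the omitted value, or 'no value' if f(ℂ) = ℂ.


Little Picard bounds the complement of f(ℂ) to at most one point.
The exponent g(z) = −z² + 5z is a nonconstant polynomial, hence surjective onto ℂ. So e^{g(z)} takes every value in {e^w : w ∈ ℂ} = ℂ ∖ {0}. Adding 1 shifts the range to ℂ ∖ {1}. f omits exactly 1.

Omitted value: 1.


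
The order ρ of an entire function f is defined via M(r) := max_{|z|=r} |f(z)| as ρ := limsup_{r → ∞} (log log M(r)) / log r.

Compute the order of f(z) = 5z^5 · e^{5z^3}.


M(r) = max_{|z|=r} |5|·|z|^5·|e^{5z^3}| = 5·r^5 · e^{5r^3} (the factors attain their maxima compatibly on |z|=r). Then log M(r) = log 5 + 5·log r + 5r^3, dominated by the last term, so log log M(r) ~ 3·log r. The polynomial factor 5z^5 contributes only a log r term and does not affect the order. ρ = 3.
Therefore ρ = 3.

Order ρ = 3.


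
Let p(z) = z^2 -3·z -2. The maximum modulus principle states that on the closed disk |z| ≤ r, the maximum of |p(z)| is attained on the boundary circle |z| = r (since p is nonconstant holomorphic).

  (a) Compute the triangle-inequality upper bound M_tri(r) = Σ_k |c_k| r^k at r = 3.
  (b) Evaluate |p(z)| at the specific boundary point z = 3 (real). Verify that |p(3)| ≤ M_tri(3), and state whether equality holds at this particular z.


Coefficients: c_0 = -2, c_1 = -3, c_2 = 1. Radius r = 3.
Part (a). Triangle bound: M_tri(r) = Σ_k |c_k| r^k
  = |-2|·3^0 + |-3|·3^1 + |1|·3^2
  = 2 + 9 + 9 = 20.
This bounds M(r) := max_{|z|=r} |p(z)| from above; equality holds iff all terms c_k z^k can be made to align in phase at a single z on |z|=r.
Part (b). At z = 3 (real, on the circle |z| = r):
  p(3) = (-2)·3^0 + (-3)·3^1 + (1)·3^2 = -2.
  |p(3)| = 2.
Check: |p(3)| = 2 ≤ 20 = M_tri(3). ✓ Equality does not hold at z = 3 (the coefficients have mixed signs, so the terms do not all align in phase there).

M_tri(3) = 20; |p(3)| = 2; equality at z=3: no.


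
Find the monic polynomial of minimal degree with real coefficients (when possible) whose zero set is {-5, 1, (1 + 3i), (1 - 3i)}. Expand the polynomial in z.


The polynomial is p(z) = ∏_{α ∈ S} (z − α), where S = {-5, 1, (1 + 3i), (1 - 3i)}.
Expanding the product yields: p(z) = z^4 + 2·z^3 -3·z^2 + 50·z -50.
Note conjugate pairs combine to real quadratics: (z − (1+3i))(z − (1−3i)) = z² − 2z + 10.
The resulting polynomial has degree 4 and real coefficients as required.

p(z) = z^4 + 2·z^3 -3·z^2 + 50·z -50.


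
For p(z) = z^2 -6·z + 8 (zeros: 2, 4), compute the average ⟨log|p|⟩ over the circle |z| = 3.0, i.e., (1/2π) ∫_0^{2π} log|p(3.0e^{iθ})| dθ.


Zeros: 2, 4; r = 3.0.
Inside |z| < r: 2. Outside (|z| ≥ r): 4.
p(0) = 8, so log|p(0)| = log(8) = 2.0794.
Apply Jensen: I(r) = log|p(0)| + Σ_k log(r/|z_k|), summed over zeros inside |z| < r.
  log(r/|z_k|) for z_k = 2: log(3.0/2) = 0.4055
  Outside zeros (4) contribute nothing to the Jensen sum.
Sum over inside zeros: 0.4055.
I(r) = log|p(0)| + (inside sum) = 2.0794 + 0.4055 = 2.4849.
Note: since some zeros are outside |z| ≤ r, the simplified n·log(r) form does NOT apply — only the inside zeros contribute.

I(r) ≈ 2.4849.


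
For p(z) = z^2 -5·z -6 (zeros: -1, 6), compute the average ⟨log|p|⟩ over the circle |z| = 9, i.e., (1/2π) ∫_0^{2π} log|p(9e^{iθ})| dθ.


Zeros: -1, 6; r = 9.
Inside |z| < r: -1, 6. Outside (|z| ≥ r): ∅.
p(0) = -6, so log|p(0)| = log(6) = 1.7918.
Apply Jensen: I(r) = log|p(0)| + Σ_k log(r/|z_k|), summed over zeros inside |z| < r.
  log(r/|z_k|) for z_k = -1: log(9/1) = 2.1972
  log(r/|z_k|) for z_k = 6: log(9/6) = 0.4055
Sum over inside zeros: 2.6027.
I(r) = log|p(0)| + (inside sum) = 1.7918 + 2.6027 = 4.3944.
Closed form (all zeros inside, monic): I(r) = n·log(r) = 2·log(9) = 4.3944. ✓

I(r) ≈ 4.3944.


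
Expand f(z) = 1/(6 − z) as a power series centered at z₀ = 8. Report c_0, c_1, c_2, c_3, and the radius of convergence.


Let w = z − z₀, so z = z₀ + w.
Then 6 − z = 6 − (z₀ + w) = (6 − z₀) − w = -2 − w.
f(z) = 1/(-2 − w) = (1/(-2)) · 1/(1 − w/(-2)) = Σ_{n≥0} w^n / (-2)^(n+1).
So c_n = 1/(-2)^(n+1):
  c_0 = 1/(-2)^1 = -1/2.
  c_1 = 1/(-2)^2 = 1/4.
  c_2 = 1/(-2)^3 = -1/8.
  c_3 = 1/(-2)^4 = 1/16.
The series is valid for |w/d| < 1, i.e. |z − z₀| < |d|.
Radius of convergence: R = |6 − z₀| = |-2| = 2 (distance from z₀ to the singularity z = 6).

c_0 = -1/2, c_1 = 1/4, c_2 = -1/8, c_3 = 1/16; R = 2.


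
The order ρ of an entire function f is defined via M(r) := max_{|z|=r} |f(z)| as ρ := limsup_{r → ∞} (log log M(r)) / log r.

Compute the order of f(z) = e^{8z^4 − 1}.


|e^{8z^4 − 1}| = e^{Re(8·z^4) + -1} ≤ e^{8|z|^4 + -1} = e^{8r^4 + -1} on |z| = r, so ρ ≤ 4. Choosing z on |z|=r so that 8·z^4 is real positive (always possible by picking arg z appropriately) gives |f(z)| = e^{8r^4 + -1}, matching the bound. The additive constant -1 does not affect log log M(r) ~ 4·log r. Hence ρ = 4.
Therefore ρ = 4.

Order ρ = 4.


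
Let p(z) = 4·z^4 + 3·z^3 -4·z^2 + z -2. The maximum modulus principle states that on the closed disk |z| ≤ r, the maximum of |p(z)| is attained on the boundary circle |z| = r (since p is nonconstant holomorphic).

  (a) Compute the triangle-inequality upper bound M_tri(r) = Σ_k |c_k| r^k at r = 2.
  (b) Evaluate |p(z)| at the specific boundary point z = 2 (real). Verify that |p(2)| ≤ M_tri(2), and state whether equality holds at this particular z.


Coefficients: c_0 = -2, c_1 = 1, c_2 = -4, c_3 = 3, c_4 = 4. Radius r = 2.
Part (a). Triangle bound: M_tri(r) = Σ_k |c_k| r^k
  = |-2|·2^0 + |1|·2^1 + |-4|·2^2 + |3|·2^3 + |4|·2^4
  = 2 + 2 + 16 + 24 + 64 = 108.
This bounds M(r) := max_{|z|=r} |p(z)| from above; equality holds iff all terms c_k z^k can be made to align in phase at a single z on |z|=r.
Part (b). At z = 2 (real, on the circle |z| = r):
  p(2) = (-2)·2^0 + (1)·2^1 + (-4)·2^2 + (3)·2^3 + (4)·2^4 = 72.
  |p(2)| = 72.
Check: |p(2)| = 72 ≤ 108 = M_tri(2). ✓ Equality does not hold at z = 2 (the coefficients have mixed signs, so the terms do not all align in phase there).

M_tri(2) = 108; |p(2)| = 72; equality at z=2: no.


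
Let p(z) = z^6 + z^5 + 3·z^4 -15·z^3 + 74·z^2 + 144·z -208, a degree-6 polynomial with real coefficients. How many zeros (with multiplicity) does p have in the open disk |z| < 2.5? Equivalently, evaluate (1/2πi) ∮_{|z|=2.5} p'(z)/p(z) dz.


The zeros of p are: (2 + 2i), (2 - 2i), -2, (-2 + 3i), (-2 - 3i), 1.
Their magnitudes are: 2.828, 2.828, 2, 3.606, 3.606, 1.
Zeros with |z| < R = 2.5: -2, 1.
Count = 2.
By the argument principle, (1/2πi) ∮_{|z|=R} p'(z)/p(z) dz equals exactly this count.

Number of zeros inside |z| < 2.5: 2.


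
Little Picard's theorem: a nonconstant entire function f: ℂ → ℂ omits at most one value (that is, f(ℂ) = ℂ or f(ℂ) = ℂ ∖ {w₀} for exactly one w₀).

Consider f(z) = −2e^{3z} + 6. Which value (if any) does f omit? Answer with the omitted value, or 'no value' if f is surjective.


Little Picard bounds the complement of f(ℂ) to at most one point.
e^{3z} is never zero on ℂ, so -2·e^{3z} takes every value in ℂ ∖ {0}. Adding 6 shifts the range to ℂ ∖ {6}. Thus f omits exactly the value 6.

Omitted value: 6.


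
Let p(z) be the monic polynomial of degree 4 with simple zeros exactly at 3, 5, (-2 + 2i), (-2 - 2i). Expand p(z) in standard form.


The polynomial is p(z) = ∏_{α ∈ S} (z − α), where S = {3, 5, (-2 + 2i), (-2 - 2i)}.
Expanding the product yields: p(z) = z^4 -4·z^3 -9·z^2 -4·z + 120.
Note conjugate pairs combine to real quadratics: (z − (-2+2i))(z − (-2−2i)) = z² + 4z + 8.
The resulting polynomial has degree 4 and real coefficients as required.

p(z) = z^4 -4·z^3 -9·z^2 -4·z + 120.


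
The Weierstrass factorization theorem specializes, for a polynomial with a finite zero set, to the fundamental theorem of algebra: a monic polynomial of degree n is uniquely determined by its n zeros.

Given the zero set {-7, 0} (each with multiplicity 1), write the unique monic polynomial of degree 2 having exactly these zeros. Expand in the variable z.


The polynomial is p(z) = ∏_{α ∈ S} (z − α), where S = {-7, 0}.
Expanding the product yields: p(z) = z^2 + 7·z.
The resulting polynomial has degree 2 and real coefficients as required.

p(z) = z^2 + 7·z.


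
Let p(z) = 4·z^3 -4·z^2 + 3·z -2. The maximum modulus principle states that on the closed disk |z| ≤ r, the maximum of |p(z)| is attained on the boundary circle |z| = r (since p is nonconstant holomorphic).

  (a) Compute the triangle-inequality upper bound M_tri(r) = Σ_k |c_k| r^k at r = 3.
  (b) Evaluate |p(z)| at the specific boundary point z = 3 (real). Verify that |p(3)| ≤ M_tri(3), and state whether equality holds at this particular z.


Coefficients: c_0 = -2, c_1 = 3, c_2 = -4, c_3 = 4. Radius r = 3.
Part (a). Triangle bound: M_tri(r) = Σ_k |c_k| r^k
  = |-2|·3^0 + |3|·3^1 + |-4|·3^2 + |4|·3^3
  = 2 + 9 + 36 + 108 = 155.
This bounds M(r) := max_{|z|=r} |p(z)| from above; equality holds iff all terms c_k z^k can be made to align in phase at a single z on |z|=r.
Part (b). At z = 3 (real, on the circle |z| = r):
  p(3) = (-2)·3^0 + (3)·3^1 + (-4)·3^2 + (4)·3^3 = 79.
  |p(3)| = 79.
Check: |p(3)| = 79 ≤ 155 = M_tri(3). ✓ Equality does not hold at z = 3 (the coefficients have mixed signs, so the terms do not all align in phase there).

M_tri(3) = 155; |p(3)| = 79; equality at z=3: no.


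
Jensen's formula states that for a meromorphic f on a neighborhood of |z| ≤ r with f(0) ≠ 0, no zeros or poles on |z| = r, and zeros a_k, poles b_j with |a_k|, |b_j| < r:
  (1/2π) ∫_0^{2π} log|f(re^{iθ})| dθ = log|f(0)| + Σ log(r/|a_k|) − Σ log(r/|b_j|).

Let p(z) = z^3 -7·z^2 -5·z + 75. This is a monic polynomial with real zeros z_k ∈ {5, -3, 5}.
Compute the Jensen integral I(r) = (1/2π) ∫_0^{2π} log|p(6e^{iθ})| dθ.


Zeros: -3, 5, 5; r = 6.
Inside |z| < r: -3, 5, 5. Outside (|z| ≥ r): ∅.
p(0) = 75, so log|p(0)| = log(75) = 4.3175.
Apply Jensen: I(r) = log|p(0)| + Σ_k log(r/|z_k|), summed over zeros inside |z| < r.
  log(r/|z_k|) for z_k = 5: log(6/5) = 0.1823
  log(r/|z_k|) for z_k = -3: log(6/3) = 0.6931
  log(r/|z_k|) for z_k = 5: log(6/5) = 0.1823
Sum over inside zeros: 1.0578.
I(r) = log|p(0)| + (inside sum) = 4.3175 + 1.0578 = 5.3753.
Closed form (all zeros inside, monic): I(r) = n·log(r) = 3·log(6) = 5.3753. ✓

I(r) ≈ 5.3753.


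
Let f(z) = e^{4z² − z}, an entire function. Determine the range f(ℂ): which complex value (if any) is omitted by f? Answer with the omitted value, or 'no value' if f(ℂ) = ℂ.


Little Picard bounds the complement of f(ℂ) to at most one point.
The exponent g(z) = 4z² − z is a nonconstant polynomial, hence surjective onto ℂ. So e^{g(z)} takes every value in {e^w : w ∈ ℂ} = ℂ ∖ {0}. Adding 0 shifts the range to ℂ ∖ {0}. f omits exactly 0.

Omitted value: 0.


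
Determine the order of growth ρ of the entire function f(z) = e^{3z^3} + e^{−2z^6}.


Each summand is entire of order 3 and 6 respectively (as in the single-exponential case). The order of a sum is at most the max of the orders, so ρ ≤ 6. For the lower bound: on |z|=r choose arg z so that -2z^6 is real positive; then |e^{-2z^6}| = e^{2r^6} while |e^{3z^3}| ≤ e^{3r^3} = o(e^{2r^6}). So |f| ≥ e^{2r^6}(1 − o(1)) and ρ ≥ 6. Hence ρ = max(3, 6) = 6.
Therefore ρ = 6.

Order ρ = 6.


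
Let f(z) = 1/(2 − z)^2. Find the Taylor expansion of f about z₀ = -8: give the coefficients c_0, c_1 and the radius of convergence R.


Let w = z − z₀, so z = z₀ + w.
Then 2 − z = 2 − (z₀ + w) = (2 − z₀) − w = 10 − w.
f(z) = 1/(10 − w)^2 = (1/(10)^2) · (1 − w/(10))^{−2}.
By the binomial series (1−u)^{−2} = Σ_{n≥0} C(n+1, 1) u^n for |u|<1, with u = w/(10):
  c_n = C(n+1, 1) / (10)^(n+2).
  c_0 = 1/(10)^2 = 1/100.
  c_1 = 2/(10)^3 = 1/500.
The series is valid for |w/d| < 1, i.e. |z − z₀| < |d|.
Radius of convergence: R = |2 − z₀| = |10| = 10 (distance from z₀ to the singularity z = 2).

c_0 = 1/100, c_1 = 1/500; R = 10.


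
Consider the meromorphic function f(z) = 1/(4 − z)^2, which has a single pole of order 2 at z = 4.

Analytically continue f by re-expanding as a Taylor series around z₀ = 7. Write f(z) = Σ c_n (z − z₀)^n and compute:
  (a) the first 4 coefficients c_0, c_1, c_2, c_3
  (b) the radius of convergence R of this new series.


Let w = z − z₀, so z = z₀ + w.
Then 4 − z = 4 − (z₀ + w) = (4 − z₀) − w = -3 − w.
f(z) = 1/(-3 − w)^2 = (1/(-3)^2) · (1 − w/(-3))^{−2}.
By the binomial series (1−u)^{−2} = Σ_{n≥0} C(n+1, 1) u^n for |u|<1, with u = w/(-3):
  c_n = C(n+1, 1) / (-3)^(n+2).
  c_0 = 1/(-3)^2 = 1/9.
  c_1 = 2/(-3)^3 = -2/27.
  c_2 = 3/(-3)^4 = 1/27.
  c_3 = 4/(-3)^5 = -4/243.
The series is valid for |w/d| < 1, i.e. |z − z₀| < |d|.
Radius of convergence: R = |4 − z₀| = |-3| = 3 (distance from z₀ to the singularity z = 4).

c_0 = 1/9, c_1 = -2/27, c_2 = 1/27, c_3 = -4/243; R = 3.
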